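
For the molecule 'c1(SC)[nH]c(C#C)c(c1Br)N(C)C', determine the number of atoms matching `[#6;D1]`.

4

The query [#6;D1] means: carbon bonded to exactly one heavy atom.
Check the 13 heavy atoms by environment: 1× n (aromatic, D2) → no; 4× c (aromatic, D3) → no; 1× S (D2) → no; 4× C (D1) → match; 1× C (D2) → no; 1× Br (D1) → no; 1× N (D3) → no.
That gives 4 matching atoms.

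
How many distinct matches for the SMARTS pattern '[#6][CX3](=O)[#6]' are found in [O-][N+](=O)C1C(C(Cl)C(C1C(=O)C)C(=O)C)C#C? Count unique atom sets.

2

[#6][CX3](=O)[#6] is the SMARTS for a ketone: a carbonyl carbon (no H) flanked by two carbons.
The molecule carries 2 separate instances of an acetyl/ketone group (-C(=O)CH3) meeting every constraint; each maps to a distinct set of atoms, giving 2 matches.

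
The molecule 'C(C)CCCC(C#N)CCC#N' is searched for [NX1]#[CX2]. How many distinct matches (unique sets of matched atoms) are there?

2

[NX1]#[CX2] is the SMARTS for a nitrile: a nitrogen triple-bonded to a two-connected carbon.
The molecule carries 2 separate instances of a nitrile (-C#N) meeting every constraint; each maps to a distinct set of atoms, giving 2 matches.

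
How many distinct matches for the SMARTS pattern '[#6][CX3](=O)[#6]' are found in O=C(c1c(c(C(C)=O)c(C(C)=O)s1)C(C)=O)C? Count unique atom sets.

[#6][CX3](=O)[#6] is the SMARTS for a ketone: a carbonyl carbon (no H) flanked by two carbons.
The molecule carries 4 separate instances of an acetyl/ketone group (-C(=O)CH3) meeting every constraint; each maps to a distinct set of atoms, giving 4 matches.

4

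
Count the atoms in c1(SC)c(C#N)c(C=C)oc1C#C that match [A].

8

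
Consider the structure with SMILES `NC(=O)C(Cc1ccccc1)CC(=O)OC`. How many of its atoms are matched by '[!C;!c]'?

The query [!C;!c] means: neither aliphatic nor aromatic carbon — same as [!#6].
Check the 16 heavy atoms by environment: 6× C → no; 3× O → match; 1× N → match; 6× c (aromatic) → no.
Summing the matching environments: 3 + 1 = 4 matching atoms.

4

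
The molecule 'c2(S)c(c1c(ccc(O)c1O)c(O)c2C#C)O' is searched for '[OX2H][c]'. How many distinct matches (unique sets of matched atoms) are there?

[OX2H][c] is the SMARTS for a phenol: a hydroxyl oxygen attached to an aromatic carbon.
The molecule carries 4 separate instances of a hydroxyl group (-OH) meeting every constraint; each maps to a distinct set of atoms, giving 4 matches.

4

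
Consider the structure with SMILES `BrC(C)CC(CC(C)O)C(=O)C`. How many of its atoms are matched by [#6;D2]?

2

Check the 12 heavy atoms by environment: 3× C (D1) → no; 4× C (D3) → no; 2× C (D2) → match; 2× O (D1) → no; 1× Br (D1) → no.
That gives 2 matching atoms.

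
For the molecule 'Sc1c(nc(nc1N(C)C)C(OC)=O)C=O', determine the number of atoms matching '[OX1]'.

The query [OX1] means: aliphatic oxygen with one total connection — typically a carbonyl =O or an oxide.
Check the 16 heavy atoms by environment: 2× n (aromatic, X2) → no; 4× c (aromatic, X3) → no; 1× S (X2) → no; 1× N (X3) → no; 3× C (X4) → no; 2× C (X3) → no; 2× O (X1) → match; 1× O (X2) → no.
That gives 2 matching atoms.

2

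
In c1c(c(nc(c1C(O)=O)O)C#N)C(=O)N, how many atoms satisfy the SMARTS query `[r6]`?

The query [r6] means: r6 matches atoms in a six-membered ring.
Check the 15 heavy atoms by environment: 1× n (aromatic, in 6-ring) → match; 5× c (aromatic, in 6-ring) → match; 3× C (acyclic) → no; 2× N (acyclic) → no; 4× O (acyclic) → no.
Summing the matching environments: 1 + 5 = 6 matching atoms.

6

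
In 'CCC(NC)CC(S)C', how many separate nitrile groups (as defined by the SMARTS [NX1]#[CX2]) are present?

0

[NX1]#[CX2] is the SMARTS for a nitrile: a nitrogen triple-bonded to a two-connected carbon.
No fragment in the molecule satisfies every constraint, giving 0 matches.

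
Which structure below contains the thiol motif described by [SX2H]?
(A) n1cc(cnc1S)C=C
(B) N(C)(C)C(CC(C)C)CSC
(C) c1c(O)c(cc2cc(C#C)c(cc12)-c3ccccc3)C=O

A

[SX2H] describes an aliphatic sulfur with two connections, one being H (a thiol).
(A) contains a thiol (-SH), which satisfies every atom and bond constraint.
(B) has a methylthio ether (-SCH3) but the sulfur has H0 (bonded to two carbons), not H1.
(C) has a hydroxyl group (-OH) but it is an -OH, not an -SH.
So the answer is (A).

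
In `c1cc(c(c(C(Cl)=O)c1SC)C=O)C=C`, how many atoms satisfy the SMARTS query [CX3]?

4

The query [CX3] means: C with X3: aliphatic carbon with exactly 3 total connections.
Check the 15 heavy atoms by environment: 6× c (aromatic, X3) → no; 1× S (X2) → no; 1× C (X4) → no; 4× C (X3) → match; 2× O (X1) → no; 1× Cl (X1) → no.
That gives 4 matching atoms.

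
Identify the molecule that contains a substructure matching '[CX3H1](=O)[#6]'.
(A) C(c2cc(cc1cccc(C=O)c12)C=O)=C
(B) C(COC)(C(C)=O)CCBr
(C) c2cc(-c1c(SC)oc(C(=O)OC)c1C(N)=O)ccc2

A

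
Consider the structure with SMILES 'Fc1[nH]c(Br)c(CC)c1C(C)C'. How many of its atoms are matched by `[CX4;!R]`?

Check the 12 heavy atoms by environment: 1× n (aromatic, X3, in 5-ring) → no; 4× c (aromatic, X3, in 5-ring) → no; 1× F (X1, acyclic) → no; 5× C (X4, acyclic) → match; 1× Br (X1, acyclic) → no.
That gives 5 matching atoms.

5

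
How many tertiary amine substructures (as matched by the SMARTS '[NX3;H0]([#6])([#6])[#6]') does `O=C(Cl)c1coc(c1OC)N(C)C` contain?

1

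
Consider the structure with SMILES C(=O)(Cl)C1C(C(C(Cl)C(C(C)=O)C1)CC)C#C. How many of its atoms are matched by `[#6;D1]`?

3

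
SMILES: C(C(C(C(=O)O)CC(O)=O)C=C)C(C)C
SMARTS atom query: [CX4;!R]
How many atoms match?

7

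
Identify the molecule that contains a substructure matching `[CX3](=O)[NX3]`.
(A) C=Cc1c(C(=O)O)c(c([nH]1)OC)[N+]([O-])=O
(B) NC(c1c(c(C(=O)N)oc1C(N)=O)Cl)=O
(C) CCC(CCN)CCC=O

B

[CX3](=O)[NX3] describes a carbonyl carbon bonded to a trivalent nitrogen (an amide).
(A) has a carboxylic acid group (-C(=O)OH) but the carbonyl is bonded to O, not to an NX3 nitrogen.
(B) contains a primary amide (-C(=O)NH2), which satisfies every atom and bond constraint.
(C) has a primary amino group (-NH2) but the -NH2 is not attached to a carbonyl carbon.
So the answer is (B).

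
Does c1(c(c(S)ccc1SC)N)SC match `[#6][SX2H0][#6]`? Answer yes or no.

Yes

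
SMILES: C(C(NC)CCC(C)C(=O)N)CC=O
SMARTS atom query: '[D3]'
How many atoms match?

3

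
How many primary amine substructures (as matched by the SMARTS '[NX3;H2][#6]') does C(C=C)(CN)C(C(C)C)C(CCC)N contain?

2

[NX3;H2][#6] is the SMARTS for a primary amine: a trivalent nitrogen with two H attached to carbon.
The molecule carries 2 separate instances of a primary amino group (-NH2) meeting every constraint; each maps to a distinct set of atoms, giving 2 matches.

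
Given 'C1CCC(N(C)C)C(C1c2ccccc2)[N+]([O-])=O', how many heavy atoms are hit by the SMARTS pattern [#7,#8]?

The query [#7,#8] means: nitrogen or oxygen (comma = OR).
Check the 18 heavy atoms by environment: 8× C → no; 6× c (aromatic) → no; 1× N (charge +1) → match; 1× O (charge -1) → match; 1× O → match; 1× N → match.
Summing the matching environments: 1 + 1 + 1 + 1 = 4 matching atoms.

4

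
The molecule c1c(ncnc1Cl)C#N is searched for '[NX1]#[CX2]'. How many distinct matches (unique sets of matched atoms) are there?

1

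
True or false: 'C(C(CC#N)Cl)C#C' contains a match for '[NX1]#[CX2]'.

The pattern [NX1]#[CX2] describes a nitrogen triple-bonded to a two-connected carbon — a nitrile.
The molecule carries a nitrile (-C#N), whose atoms satisfy every constraint of the query, so the pattern matches.

True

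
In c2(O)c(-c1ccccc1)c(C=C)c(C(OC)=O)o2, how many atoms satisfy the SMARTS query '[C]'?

4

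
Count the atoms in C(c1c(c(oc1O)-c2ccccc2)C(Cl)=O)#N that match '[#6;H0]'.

7

Check the 17 heavy atoms by environment: 1× o (aromatic, H0) → no; 5× c (aromatic, H0) → match; 2× C (H0) → match; 1× N (H0) → no; 1× O (H1) → no; 5× c (aromatic, H1) → no; 1× O (H0) → no; 1× Cl (H0) → no.
Summing the matching environments: 5 + 2 = 7 matching atoms.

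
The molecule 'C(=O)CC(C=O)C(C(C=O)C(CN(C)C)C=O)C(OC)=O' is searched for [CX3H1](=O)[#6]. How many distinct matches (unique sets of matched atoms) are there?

[CX3H1](=O)[#6] is the SMARTS for an aldehyde: an sp2 carbon with one H, double-bonded to O and single-bonded to carbon.
The molecule carries 4 separate instances of an aldehyde (-CHO) meeting every constraint; each maps to a distinct set of atoms, giving 4 matches.

4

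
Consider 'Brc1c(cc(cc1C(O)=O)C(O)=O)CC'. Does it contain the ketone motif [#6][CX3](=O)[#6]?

The pattern [#6][CX3](=O)[#6] describes a carbonyl carbon (no H) flanked by two carbons — a ketone.
The closest candidate here is a carboxylic acid group (-C(=O)OH), but one neighbour of the carbonyl carbon is O, not C. No other fragment satisfies the full query, so there is no match.

No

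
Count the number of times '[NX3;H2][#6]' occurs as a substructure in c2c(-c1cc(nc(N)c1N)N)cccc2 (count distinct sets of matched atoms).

3

[NX3;H2][#6] is the SMARTS for a primary amine: a trivalent nitrogen with two H attached to carbon.
The molecule carries 3 separate instances of a primary amino group (-NH2) meeting every constraint; each maps to a distinct set of atoms, giving 3 matches.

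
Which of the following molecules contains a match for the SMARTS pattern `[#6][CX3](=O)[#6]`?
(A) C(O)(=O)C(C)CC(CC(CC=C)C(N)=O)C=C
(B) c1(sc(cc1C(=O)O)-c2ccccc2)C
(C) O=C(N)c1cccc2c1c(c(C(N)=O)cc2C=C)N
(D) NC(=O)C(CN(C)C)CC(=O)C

D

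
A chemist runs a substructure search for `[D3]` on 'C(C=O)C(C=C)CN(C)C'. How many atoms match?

The query [D3] means: atom with exactly three heavy-atom neighbours.
Check the 10 heavy atoms by environment: 4× C (D2) → no; 1× C (D3) → match; 1× O (D1) → no; 1× N (D3) → match; 3× C (D1) → no.
Summing the matching environments: 1 + 1 = 2 matching atoms.

2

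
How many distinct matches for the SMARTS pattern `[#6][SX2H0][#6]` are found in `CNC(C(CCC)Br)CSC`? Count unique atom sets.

1

[#6][SX2H0][#6] is the SMARTS for a thioether: an aliphatic sulfur bridging two carbons with no H on the sulfur.
Exactly one fragment in the molecule meets all constraints, giving 1 match.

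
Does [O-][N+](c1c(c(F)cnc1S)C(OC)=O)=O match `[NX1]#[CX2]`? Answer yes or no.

No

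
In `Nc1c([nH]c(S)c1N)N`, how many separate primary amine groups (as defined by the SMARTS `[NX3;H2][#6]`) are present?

[NX3;H2][#6] is the SMARTS for a primary amine: a trivalent nitrogen with two H attached to carbon.
The molecule carries 3 separate instances of a primary amino group (-NH2) meeting every constraint; each maps to a distinct set of atoms, giving 3 matches.

3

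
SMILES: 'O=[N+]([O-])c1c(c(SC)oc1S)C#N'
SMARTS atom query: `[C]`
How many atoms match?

2

The query [C] means: uppercase C matches aliphatic (non-aromatic) carbon only.
Check the 13 heavy atoms by environment: 1× o (aromatic) → no; 4× c (aromatic) → no; 2× S → no; 2× C → match; 1× N (charge +1) → no; 1× O (charge -1) → no; 1× O → no; 1× N → no.
That gives 2 matching atoms.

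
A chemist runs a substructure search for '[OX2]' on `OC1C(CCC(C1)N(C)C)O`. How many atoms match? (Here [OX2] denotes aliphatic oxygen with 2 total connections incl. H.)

Check the 11 heavy atoms by environment: 8× C (X4) → no; 2× O (X2) → match; 1× N (X3) → no.
That gives 2 matching atoms.

2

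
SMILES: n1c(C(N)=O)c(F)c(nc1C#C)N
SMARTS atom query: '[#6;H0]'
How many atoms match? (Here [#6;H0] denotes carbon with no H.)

6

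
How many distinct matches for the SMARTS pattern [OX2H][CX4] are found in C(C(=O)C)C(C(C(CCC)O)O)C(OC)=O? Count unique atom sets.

[OX2H][CX4] is the SMARTS for an aliphatic alcohol: a hydroxyl oxygen bound to an sp3 (X4) carbon.
The molecule carries 2 separate instances of a hydroxyl group (-OH) meeting every constraint; each maps to a distinct set of atoms, giving 2 matches.

2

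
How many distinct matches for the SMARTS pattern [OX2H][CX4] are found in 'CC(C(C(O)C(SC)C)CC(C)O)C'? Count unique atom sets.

2

[OX2H][CX4] is the SMARTS for an aliphatic alcohol: a hydroxyl oxygen bound to an sp3 (X4) carbon.
The molecule carries 2 separate instances of a hydroxyl group (-OH) meeting every constraint; each maps to a distinct set of atoms, giving 2 matches.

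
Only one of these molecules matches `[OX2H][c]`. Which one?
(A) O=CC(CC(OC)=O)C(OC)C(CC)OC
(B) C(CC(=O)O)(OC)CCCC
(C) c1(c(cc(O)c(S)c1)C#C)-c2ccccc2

[OX2H][c] describes a hydroxyl oxygen attached to an aromatic carbon (a phenol).
(A) has a methoxy ether (-OCH3) but the oxygen has H0, not H1.
(B) has a methoxy ether (-OCH3) but the oxygen has H0, not H1.
(C) contains a hydroxyl group (-OH), which satisfies every atom and bond constraint.
So the answer is (C).

C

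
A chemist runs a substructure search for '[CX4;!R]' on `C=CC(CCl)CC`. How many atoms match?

4

The query [CX4;!R] means: aliphatic carbon with four total connections, not in a ring.
Check the 7 heavy atoms by environment: 4× C (X4, acyclic) → match; 2× C (X3, acyclic) → no; 1× Cl (X1, acyclic) → no.
That gives 4 matching atoms.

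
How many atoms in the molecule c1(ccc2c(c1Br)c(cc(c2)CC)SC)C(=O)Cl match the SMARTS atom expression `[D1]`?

The query [D1] means: atom with exactly one heavy-atom neighbour (degree 1).
Check the 18 heavy atoms by environment: 6× c (aromatic, D3) → no; 4× c (aromatic, D2) → no; 1× Br (D1) → match; 1× C (D2) → no; 2× C (D1) → match; 1× S (D2) → no; 1× C (D3) → no; 1× O (D1) → match; 1× Cl (D1) → match.
Summing the matching environments: 1 + 2 + 1 + 1 = 5 matching atoms.

5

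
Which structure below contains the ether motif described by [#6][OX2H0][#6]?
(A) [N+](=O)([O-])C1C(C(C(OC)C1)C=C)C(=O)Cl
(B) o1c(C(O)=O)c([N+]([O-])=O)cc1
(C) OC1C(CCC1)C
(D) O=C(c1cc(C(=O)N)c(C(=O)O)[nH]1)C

[#6][OX2H0][#6] describes an aliphatic oxygen bridging two carbons with no H on the oxygen (an ether).
(A) contains a methoxy ether (-OCH3), which satisfies every atom and bond constraint.
(B) has a carboxylic acid group (-C(=O)OH) but the -OH oxygen has H1; the =O is OX1, not OX2.
(C) has a hydroxyl group (-OH) but the oxygen has H1, not H0 bridging two carbons.
(D) has a carboxylic acid group (-C(=O)OH) but the -OH oxygen has H1; the =O is OX1, not OX2.
So the answer is (A).

A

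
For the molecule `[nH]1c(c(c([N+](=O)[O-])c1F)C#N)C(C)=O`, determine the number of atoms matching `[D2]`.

The query [D2] means: atom with exactly two heavy-atom neighbours.
Check the 14 heavy atoms by environment: 1× n (aromatic, D2) → match; 4× c (aromatic, D3) → no; 1× C (D2) → match; 1× N (D1) → no; 1× C (D3) → no; 2× O (D1) → no; 1× C (D1) → no; 1× N (charge +1, D3) → no; 1× O (charge -1, D1) → no; 1× F (D1) → no.
Summing the matching environments: 1 + 1 = 2 matching atoms.

2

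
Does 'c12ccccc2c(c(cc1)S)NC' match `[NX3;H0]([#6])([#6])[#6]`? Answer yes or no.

The pattern [NX3;H0]([#6])([#6])[#6] describes a trivalent nitrogen with no H, bonded to three carbons — a tertiary amine.
The closest candidate here is an N-methylamino group (-NHCH3), but the nitrogen still has one H (H1), not H0. No other fragment satisfies the full query, so there is no match.

No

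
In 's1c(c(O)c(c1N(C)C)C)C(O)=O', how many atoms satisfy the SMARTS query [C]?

The query [C] means: uppercase C matches aliphatic (non-aromatic) carbon only.
Check the 13 heavy atoms by environment: 1× s (aromatic) → no; 4× c (aromatic) → no; 1× N → no; 4× C → match; 3× O → no.
That gives 4 matching atoms.

4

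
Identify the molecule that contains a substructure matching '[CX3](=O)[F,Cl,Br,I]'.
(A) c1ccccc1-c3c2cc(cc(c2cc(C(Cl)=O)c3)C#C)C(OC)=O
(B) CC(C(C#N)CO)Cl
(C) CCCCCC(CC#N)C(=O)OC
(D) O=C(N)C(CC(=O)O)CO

A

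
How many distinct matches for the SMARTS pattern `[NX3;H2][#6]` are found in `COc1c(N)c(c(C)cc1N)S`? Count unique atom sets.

[NX3;H2][#6] is the SMARTS for a primary amine: a trivalent nitrogen with two H attached to carbon.
The molecule carries 2 separate instances of a primary amino group (-NH2) meeting every constraint; each maps to a distinct set of atoms, giving 2 matches.

2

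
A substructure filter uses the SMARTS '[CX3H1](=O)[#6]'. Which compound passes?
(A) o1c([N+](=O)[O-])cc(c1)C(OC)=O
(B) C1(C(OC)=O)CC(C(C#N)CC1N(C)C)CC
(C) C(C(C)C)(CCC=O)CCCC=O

C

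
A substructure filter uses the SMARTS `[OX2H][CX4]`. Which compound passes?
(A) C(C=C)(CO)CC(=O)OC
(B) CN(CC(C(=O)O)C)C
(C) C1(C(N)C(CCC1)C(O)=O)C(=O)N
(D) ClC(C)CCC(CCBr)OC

A

[OX2H][CX4] describes a hydroxyl oxygen bound to an sp3 (X4) carbon (an aliphatic alcohol).
(A) contains a hydroxyl group (-OH), which satisfies every atom and bond constraint.
(B) has a carboxylic acid group (-C(=O)OH) but the -OH is on a CX3 carbonyl carbon, not a CX4 carbon.
(C) has a carboxylic acid group (-C(=O)OH) but the -OH is on a CX3 carbonyl carbon, not a CX4 carbon.
(D) has a methoxy ether (-OCH3) but the oxygen has H0 (ether), not H1.
So the answer is (A).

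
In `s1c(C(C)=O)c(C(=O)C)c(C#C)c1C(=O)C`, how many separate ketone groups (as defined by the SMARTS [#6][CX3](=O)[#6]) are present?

3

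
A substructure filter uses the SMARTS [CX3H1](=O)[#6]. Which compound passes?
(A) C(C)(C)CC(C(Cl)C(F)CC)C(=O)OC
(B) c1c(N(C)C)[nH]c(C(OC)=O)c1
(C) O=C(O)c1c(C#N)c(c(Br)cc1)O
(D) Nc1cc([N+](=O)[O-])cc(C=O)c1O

[CX3H1](=O)[#6] describes an sp2 carbon with one H, double-bonded to O and single-bonded to carbon (an aldehyde).
(A) has a methyl-ester group (-C(=O)OCH3) but the carbonyl carbon has H0, not H1.
(B) has a methyl-ester group (-C(=O)OCH3) but the carbonyl carbon has H0, not H1.
(C) has a carboxylic acid group (-C(=O)OH) but the carbonyl carbon has H0 and is bonded to O, not H1.
(D) contains an aldehyde (-CHO), which satisfies every atom and bond constraint.
So the answer is (D).

D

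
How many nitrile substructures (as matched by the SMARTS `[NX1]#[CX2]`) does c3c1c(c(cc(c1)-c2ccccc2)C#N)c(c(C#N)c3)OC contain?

[NX1]#[CX2] is the SMARTS for a nitrile: a nitrogen triple-bonded to a two-connected carbon.
The molecule carries 2 separate instances of a nitrile (-C#N) meeting every constraint; each maps to a distinct set of atoms, giving 2 matches.

2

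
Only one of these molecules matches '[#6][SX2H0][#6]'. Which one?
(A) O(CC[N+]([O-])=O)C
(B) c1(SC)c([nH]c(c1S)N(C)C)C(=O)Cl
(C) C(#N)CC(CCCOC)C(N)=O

[#6][SX2H0][#6] describes an aliphatic sulfur bridging two carbons with no H on the sulfur (a thioether).
(A) has a methoxy ether (-OCH3) but the bridging atom is O, not S.
(B) contains a methylthio ether (-SCH3), which satisfies every atom and bond constraint.
(C) has a methoxy ether (-OCH3) but the bridging atom is O, not S.
So the answer is (B).

B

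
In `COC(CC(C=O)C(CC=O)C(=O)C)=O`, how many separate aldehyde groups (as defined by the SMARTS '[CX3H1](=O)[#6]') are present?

[CX3H1](=O)[#6] is the SMARTS for an aldehyde: an sp2 carbon with one H, double-bonded to O and single-bonded to carbon.
The molecule carries 2 separate instances of an aldehyde (-CHO) meeting every constraint; each maps to a distinct set of atoms, giving 2 matches.

2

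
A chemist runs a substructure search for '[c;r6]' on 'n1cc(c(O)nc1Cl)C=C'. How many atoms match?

4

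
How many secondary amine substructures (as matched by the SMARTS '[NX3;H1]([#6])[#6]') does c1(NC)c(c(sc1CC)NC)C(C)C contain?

2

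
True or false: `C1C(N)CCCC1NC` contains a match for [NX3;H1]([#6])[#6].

The pattern [NX3;H1]([#6])[#6] describes a trivalent nitrogen with one H, bonded to two carbons — a secondary amine.
The molecule carries an N-methylamino group (-NHCH3), whose atoms satisfy every constraint of the query, so the pattern matches.

True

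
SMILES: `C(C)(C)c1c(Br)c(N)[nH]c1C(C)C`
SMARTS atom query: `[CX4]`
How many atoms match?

6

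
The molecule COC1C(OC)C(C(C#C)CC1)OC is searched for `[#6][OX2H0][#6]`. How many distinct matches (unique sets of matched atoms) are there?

3

[#6][OX2H0][#6] is the SMARTS for an ether: an aliphatic oxygen bridging two carbons with no H on the oxygen.
The molecule carries 3 separate instances of a methoxy ether (-OCH3) meeting every constraint; each maps to a distinct set of atoms, giving 3 matches.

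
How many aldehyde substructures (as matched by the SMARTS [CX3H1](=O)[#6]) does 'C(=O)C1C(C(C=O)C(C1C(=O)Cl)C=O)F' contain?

[CX3H1](=O)[#6] is the SMARTS for an aldehyde: an sp2 carbon with one H, double-bonded to O and single-bonded to carbon.
The molecule carries 3 separate instances of an aldehyde (-CHO) meeting every constraint; each maps to a distinct set of atoms, giving 3 matches.

3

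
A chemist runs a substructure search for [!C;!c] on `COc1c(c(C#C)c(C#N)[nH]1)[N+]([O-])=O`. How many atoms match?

6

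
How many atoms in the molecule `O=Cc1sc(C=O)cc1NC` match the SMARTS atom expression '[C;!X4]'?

The query [C;!X4] means: aliphatic carbon that does not have four total connections.
Check the 11 heavy atoms by environment: 1× s (aromatic, X2) → no; 4× c (aromatic, X3) → no; 1× N (X3) → no; 1× C (X4) → no; 2× C (X3) → match; 2× O (X1) → no.
That gives 2 matching atoms.

2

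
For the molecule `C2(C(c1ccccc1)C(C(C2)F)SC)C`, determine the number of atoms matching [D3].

5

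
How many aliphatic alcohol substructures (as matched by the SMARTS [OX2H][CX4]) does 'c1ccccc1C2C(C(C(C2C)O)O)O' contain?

3

[OX2H][CX4] is the SMARTS for an aliphatic alcohol: a hydroxyl oxygen bound to an sp3 (X4) carbon.
The molecule carries 3 separate instances of a hydroxyl group (-OH) meeting every constraint; each maps to a distinct set of atoms, giving 3 matches.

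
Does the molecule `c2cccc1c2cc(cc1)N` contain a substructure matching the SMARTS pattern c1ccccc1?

Yes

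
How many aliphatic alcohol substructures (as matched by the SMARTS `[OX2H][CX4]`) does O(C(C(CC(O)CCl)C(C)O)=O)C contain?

[OX2H][CX4] is the SMARTS for an aliphatic alcohol: a hydroxyl oxygen bound to an sp3 (X4) carbon.
The molecule carries 2 separate instances of a hydroxyl group (-OH) meeting every constraint; each maps to a distinct set of atoms, giving 2 matches.

2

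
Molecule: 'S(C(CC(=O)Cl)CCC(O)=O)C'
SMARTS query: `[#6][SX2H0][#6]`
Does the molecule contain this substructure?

Yes

The pattern [#6][SX2H0][#6] describes an aliphatic sulfur bridging two carbons with no H on the sulfur — a thioether.
The molecule carries a methylthio ether (-SCH3), whose atoms satisfy every constraint of the query, so the pattern matches.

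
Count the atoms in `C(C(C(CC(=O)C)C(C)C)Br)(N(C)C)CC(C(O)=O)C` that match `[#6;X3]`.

2

The query [#6;X3] means: any carbon (aromatic or not) with three total connections.
Check the 20 heavy atoms by environment: 13× C (X4) → no; 1× N (X3) → no; 2× C (X3) → match; 2× O (X1) → no; 1× O (X2) → no; 1× Br (X1) → no.
That gives 2 matching atoms.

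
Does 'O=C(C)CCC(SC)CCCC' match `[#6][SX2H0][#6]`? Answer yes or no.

Yes

The pattern [#6][SX2H0][#6] describes an aliphatic sulfur bridging two carbons with no H on the sulfur — a thioether.
The molecule carries a methylthio ether (-SCH3), whose atoms satisfy every constraint of the query, so the pattern matches.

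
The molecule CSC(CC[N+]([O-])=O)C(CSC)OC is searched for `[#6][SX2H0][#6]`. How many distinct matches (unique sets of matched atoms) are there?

[#6][SX2H0][#6] is the SMARTS for a thioether: an aliphatic sulfur bridging two carbons with no H on the sulfur.
The molecule carries 2 separate instances of a methylthio ether (-SCH3) meeting every constraint; each maps to a distinct set of atoms, giving 2 matches.

2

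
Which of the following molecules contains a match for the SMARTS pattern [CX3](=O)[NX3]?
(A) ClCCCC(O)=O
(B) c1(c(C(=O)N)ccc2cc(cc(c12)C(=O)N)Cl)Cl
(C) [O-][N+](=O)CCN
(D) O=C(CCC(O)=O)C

B

[CX3](=O)[NX3] describes a carbonyl carbon bonded to a trivalent nitrogen (an amide).
(A) has a carboxylic acid group (-C(=O)OH) but the carbonyl is bonded to O, not to an NX3 nitrogen.
(B) contains a primary amide (-C(=O)NH2), which satisfies every atom and bond constraint.
(C) has a primary amino group (-NH2) but the -NH2 is not attached to a carbonyl carbon.
(D) has a carboxylic acid group (-C(=O)OH) but the carbonyl is bonded to O, not to an NX3 nitrogen.
So the answer is (B).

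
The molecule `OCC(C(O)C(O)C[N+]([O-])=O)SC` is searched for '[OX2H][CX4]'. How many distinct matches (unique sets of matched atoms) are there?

3

[OX2H][CX4] is the SMARTS for an aliphatic alcohol: a hydroxyl oxygen bound to an sp3 (X4) carbon.
The molecule carries 3 separate instances of a hydroxyl group (-OH) meeting every constraint; each maps to a distinct set of atoms, giving 3 matches.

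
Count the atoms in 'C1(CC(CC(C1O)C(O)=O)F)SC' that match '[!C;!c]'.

The query [!C;!c] means: neither aliphatic nor aromatic carbon — same as [!#6].
Check the 13 heavy atoms by environment: 8× C → no; 3× O → match; 1× F → match; 1× S → match.
Summing the matching environments: 3 + 1 + 1 = 5 matching atoms.

5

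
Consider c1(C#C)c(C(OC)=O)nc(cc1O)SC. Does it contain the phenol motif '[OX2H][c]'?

The pattern [OX2H][c] describes a hydroxyl oxygen attached to an aromatic carbon — a phenol.
The molecule carries a hydroxyl group (-OH), whose atoms satisfy every constraint of the query, so the pattern matches.

Yes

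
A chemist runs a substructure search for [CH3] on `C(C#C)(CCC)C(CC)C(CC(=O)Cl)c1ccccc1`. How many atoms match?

Check the 20 heavy atoms by environment: 4× C (H2) → no; 4× C (H1) → no; 2× C (H0) → no; 1× O (H0) → no; 1× Cl (H0) → no; 2× C (H3) → match; 1× c (aromatic, H0) → no; 5× c (aromatic, H1) → no.
That gives 2 matching atoms.

2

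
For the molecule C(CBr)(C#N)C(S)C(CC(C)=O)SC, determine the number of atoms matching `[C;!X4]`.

2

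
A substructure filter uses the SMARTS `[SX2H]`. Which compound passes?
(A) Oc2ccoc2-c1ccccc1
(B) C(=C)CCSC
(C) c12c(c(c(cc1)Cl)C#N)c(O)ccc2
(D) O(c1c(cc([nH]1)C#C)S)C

[SX2H] describes an aliphatic sulfur with two connections, one being H (a thiol).
(A) has a hydroxyl group (-OH) but it is an -OH, not an -SH.
(B) has a methylthio ether (-SCH3) but the sulfur has H0 (bonded to two carbons), not H1.
(C) has a hydroxyl group (-OH) but it is an -OH, not an -SH.
(D) contains a thiol (-SH), which satisfies every atom and bond constraint.
So the answer is (D).

D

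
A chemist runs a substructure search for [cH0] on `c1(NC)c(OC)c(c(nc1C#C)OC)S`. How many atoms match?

5

The query [cH0] means: aromatic carbon with no attached hydrogen (substituted or ring-fusion).
Check the 15 heavy atoms by environment: 1× n (aromatic, H0) → no; 5× c (aromatic, H0) → match; 2× O (H0) → no; 3× C (H3) → no; 1× C (H0) → no; 1× C (H1) → no; 1× S (H1) → no; 1× N (H1) → no.
That gives 5 matching atoms.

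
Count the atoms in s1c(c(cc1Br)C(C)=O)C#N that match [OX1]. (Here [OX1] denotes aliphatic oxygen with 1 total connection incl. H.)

Check the 11 heavy atoms by environment: 1× s (aromatic, X2) → no; 4× c (aromatic, X3) → no; 1× Br (X1) → no; 1× C (X2) → no; 1× N (X1) → no; 1× C (X3) → no; 1× O (X1) → match; 1× C (X4) → no.
That gives 1 matching atom.

1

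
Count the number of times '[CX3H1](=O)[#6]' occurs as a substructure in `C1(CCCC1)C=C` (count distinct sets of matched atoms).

0

[CX3H1](=O)[#6] is the SMARTS for an aldehyde: an sp2 carbon with one H, double-bonded to O and single-bonded to carbon.
No fragment in the molecule satisfies every constraint, giving 0 matches.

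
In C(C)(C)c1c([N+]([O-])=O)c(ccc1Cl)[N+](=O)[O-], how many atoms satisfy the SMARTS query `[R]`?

6

The query [R] means: R matches any atom that is part of a ring.
Check the 16 heavy atoms by environment: 6× c (aromatic, in 6-ring) → match; 3× C (acyclic) → no; 2× N (charge +1, acyclic) → no; 2× O (charge -1, acyclic) → no; 2× O (acyclic) → no; 1× Cl (acyclic) → no.
That gives 6 matching atoms.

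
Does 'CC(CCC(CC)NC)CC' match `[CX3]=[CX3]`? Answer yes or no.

No

The pattern [CX3]=[CX3] describes a non-aromatic C=C double bond between two sp2 carbons — an alkene.
The closest candidate here is an ethyl group (-CH2CH3), but its C-C bond is a single bond between CX4 carbons, not CX3=CX3. No other fragment satisfies the full query, so there is no match.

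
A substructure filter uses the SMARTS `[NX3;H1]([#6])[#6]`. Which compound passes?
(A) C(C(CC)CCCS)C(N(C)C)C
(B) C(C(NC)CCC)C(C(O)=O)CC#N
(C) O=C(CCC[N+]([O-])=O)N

[NX3;H1]([#6])[#6] describes a trivalent nitrogen with one H, bonded to two carbons (a secondary amine).
(A) has a dimethylamino group (-N(CH3)2) but the nitrogen has H0, not H1.
(B) contains an N-methylamino group (-NHCH3), which satisfies every atom and bond constraint.
(C) has a primary amide (-C(=O)NH2) but the -C(=O)NH2 nitrogen has H2, not H1.
So the answer is (B).

B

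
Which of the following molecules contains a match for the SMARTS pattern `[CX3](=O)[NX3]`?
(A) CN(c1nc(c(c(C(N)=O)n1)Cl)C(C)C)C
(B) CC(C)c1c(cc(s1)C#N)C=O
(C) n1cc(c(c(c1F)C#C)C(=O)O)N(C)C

[CX3](=O)[NX3] describes a carbonyl carbon bonded to a trivalent nitrogen (an amide).
(A) contains a primary amide (-C(=O)NH2), which satisfies every atom and bond constraint.
(B) has a nitrile (-C#N) but the nitrile N is NX1 (triple-bonded), not NX3.
(C) has a carboxylic acid group (-C(=O)OH) but the carbonyl is bonded to O, not to an NX3 nitrogen.
So the answer is (A).

A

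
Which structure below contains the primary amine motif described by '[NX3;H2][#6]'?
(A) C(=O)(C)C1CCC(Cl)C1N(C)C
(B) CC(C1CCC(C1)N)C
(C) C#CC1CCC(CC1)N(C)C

B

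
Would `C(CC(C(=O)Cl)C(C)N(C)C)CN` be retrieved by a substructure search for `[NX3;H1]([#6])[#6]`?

The pattern [NX3;H1]([#6])[#6] describes a trivalent nitrogen with one H, bonded to two carbons — a secondary amine.
The closest candidate here is a dimethylamino group (-N(CH3)2), but the nitrogen has H0, not H1. No other fragment satisfies the full query, so there is no match.

No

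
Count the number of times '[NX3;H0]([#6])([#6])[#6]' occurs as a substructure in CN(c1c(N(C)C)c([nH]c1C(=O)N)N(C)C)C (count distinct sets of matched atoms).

3

[NX3;H0]([#6])([#6])[#6] is the SMARTS for a tertiary amine: a trivalent nitrogen with no H, bonded to three carbons.
The molecule carries 3 separate instances of a dimethylamino group (-N(CH3)2) meeting every constraint; each maps to a distinct set of atoms, giving 3 matches.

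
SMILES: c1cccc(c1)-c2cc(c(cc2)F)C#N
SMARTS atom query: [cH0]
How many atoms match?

4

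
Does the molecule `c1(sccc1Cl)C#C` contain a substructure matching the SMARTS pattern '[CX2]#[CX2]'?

Yes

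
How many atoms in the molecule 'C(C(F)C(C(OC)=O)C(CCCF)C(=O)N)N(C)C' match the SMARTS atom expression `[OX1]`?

The query [OX1] means: aliphatic oxygen with one total connection — typically a carbonyl =O or an oxide.
Check the 19 heavy atoms by environment: 10× C (X4) → no; 2× F (X1) → no; 2× N (X3) → no; 2× C (X3) → no; 2× O (X1) → match; 1× O (X2) → no.
That gives 2 matching atoms.

2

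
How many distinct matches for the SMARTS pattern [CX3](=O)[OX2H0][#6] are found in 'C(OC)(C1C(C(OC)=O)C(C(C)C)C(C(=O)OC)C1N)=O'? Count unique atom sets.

[CX3](=O)[OX2H0][#6] is the SMARTS for an ester: a carbonyl carbon bonded to an oxygen that is itself bonded to carbon (no H on that O).
The molecule carries 3 separate instances of a methyl-ester group (-C(=O)OCH3) meeting every constraint; each maps to a distinct set of atoms, giving 3 matches.

3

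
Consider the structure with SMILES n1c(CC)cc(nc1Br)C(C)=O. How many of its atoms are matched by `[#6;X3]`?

5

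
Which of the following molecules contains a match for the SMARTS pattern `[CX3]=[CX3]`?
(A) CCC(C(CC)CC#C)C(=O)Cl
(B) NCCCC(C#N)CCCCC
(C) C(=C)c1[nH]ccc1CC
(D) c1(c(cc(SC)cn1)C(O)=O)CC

C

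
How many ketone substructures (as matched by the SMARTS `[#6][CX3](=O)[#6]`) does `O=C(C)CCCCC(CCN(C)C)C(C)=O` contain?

2

[#6][CX3](=O)[#6] is the SMARTS for a ketone: a carbonyl carbon (no H) flanked by two carbons.
The molecule carries 2 separate instances of an acetyl/ketone group (-C(=O)CH3) meeting every constraint; each maps to a distinct set of atoms, giving 2 matches.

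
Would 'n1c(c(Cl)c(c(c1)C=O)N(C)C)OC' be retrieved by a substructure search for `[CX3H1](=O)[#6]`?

Yes

The pattern [CX3H1](=O)[#6] describes an sp2 carbon with one H, double-bonded to O and single-bonded to carbon — an aldehyde.
The molecule carries an aldehyde (-CHO), whose atoms satisfy every constraint of the query, so the pattern matches.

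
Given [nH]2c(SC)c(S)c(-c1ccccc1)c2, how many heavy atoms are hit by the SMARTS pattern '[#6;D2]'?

Check the 14 heavy atoms by environment: 1× n (aromatic, D2) → no; 6× c (aromatic, D2) → match; 4× c (aromatic, D3) → no; 1× S (D1) → no; 1× S (D2) → no; 1× C (D1) → no.
That gives 6 matching atoms.

6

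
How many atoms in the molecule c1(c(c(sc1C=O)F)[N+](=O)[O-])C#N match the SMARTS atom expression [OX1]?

Check the 13 heavy atoms by environment: 1× s (aromatic, X2) → no; 4× c (aromatic, X3) → no; 1× C (X2) → no; 1× N (X1) → no; 1× C (X3) → no; 2× O (X1) → match; 1× F (X1) → no; 1× N (charge +1, X3) → no; 1× O (charge -1, X1) → match.
Summing the matching environments: 2 + 1 = 3 matching atoms.

3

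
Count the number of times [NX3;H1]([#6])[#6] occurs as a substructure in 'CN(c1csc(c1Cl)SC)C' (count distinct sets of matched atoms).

0

[NX3;H1]([#6])[#6] is the SMARTS for a secondary amine: a trivalent nitrogen with one H, bonded to two carbons.
The molecule has a dimethylamino group (-N(CH3)2), but the nitrogen has H0, not H1; nothing else fits, so there are 0 matches.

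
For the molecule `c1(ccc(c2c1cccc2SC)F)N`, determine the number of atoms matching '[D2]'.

6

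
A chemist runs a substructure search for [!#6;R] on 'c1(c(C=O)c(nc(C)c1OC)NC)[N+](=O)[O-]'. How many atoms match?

1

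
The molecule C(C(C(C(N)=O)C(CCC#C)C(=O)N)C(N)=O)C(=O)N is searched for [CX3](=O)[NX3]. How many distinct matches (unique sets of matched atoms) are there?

4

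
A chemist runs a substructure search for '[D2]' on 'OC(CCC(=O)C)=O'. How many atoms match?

2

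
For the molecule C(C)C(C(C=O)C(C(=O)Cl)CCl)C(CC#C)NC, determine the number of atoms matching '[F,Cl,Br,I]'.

The query [F,Cl,Br,I] means: comma = OR; matches any of F, Cl, Br, I.
Check the 18 heavy atoms by environment: 13× C → no; 1× N → no; 2× O → no; 2× Cl → match.
That gives 2 matching atoms.

2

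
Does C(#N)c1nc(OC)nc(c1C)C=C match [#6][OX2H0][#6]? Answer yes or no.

Yes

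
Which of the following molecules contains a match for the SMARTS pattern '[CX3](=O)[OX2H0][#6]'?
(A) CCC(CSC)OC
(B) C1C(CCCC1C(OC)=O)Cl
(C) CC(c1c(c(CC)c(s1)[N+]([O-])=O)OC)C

[CX3](=O)[OX2H0][#6] describes a carbonyl carbon bonded to an oxygen that is itself bonded to carbon (no H on that O) (an ester).
(A) has a methoxy ether (-OCH3) but the ether oxygen is not adjacent to a C=O carbon.
(B) contains a methyl-ester group (-C(=O)OCH3), which satisfies every atom and bond constraint.
(C) has a methoxy ether (-OCH3) but the ether oxygen is not adjacent to a C=O carbon.
So the answer is (B).

B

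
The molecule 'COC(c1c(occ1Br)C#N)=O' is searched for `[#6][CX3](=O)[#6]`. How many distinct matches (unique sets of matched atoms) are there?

0

[#6][CX3](=O)[#6] is the SMARTS for a ketone: a carbonyl carbon (no H) flanked by two carbons.
The molecule has a methyl-ester group (-C(=O)OCH3), but one neighbour of the carbonyl carbon is O, not C; nothing else fits, so there are 0 matches.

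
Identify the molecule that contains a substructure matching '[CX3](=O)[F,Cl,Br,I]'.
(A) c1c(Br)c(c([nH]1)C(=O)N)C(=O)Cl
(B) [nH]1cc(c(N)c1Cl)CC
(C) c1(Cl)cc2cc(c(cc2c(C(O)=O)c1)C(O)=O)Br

A

[CX3](=O)[F,Cl,Br,I] describes a carbonyl carbon bonded to a halogen (an acyl halide).
(A) contains an acyl chloride (-C(=O)Cl), which satisfies every atom and bond constraint.
(B) has a chloro substituent but the Cl is not on a carbonyl carbon.
(C) has a carboxylic acid group (-C(=O)OH) but the carbonyl is bonded to -OH, not to a halogen.
So the answer is (A).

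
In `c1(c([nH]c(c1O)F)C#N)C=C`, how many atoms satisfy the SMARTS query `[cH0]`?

The query [cH0] means: aromatic carbon with no attached hydrogen (substituted or ring-fusion).
Check the 11 heavy atoms by environment: 1× n (aromatic, H1) → no; 4× c (aromatic, H0) → match; 1× F (H0) → no; 1× C (H1) → no; 1× C (H2) → no; 1× C (H0) → no; 1× N (H0) → no; 1× O (H1) → no.
That gives 4 matching atoms.

4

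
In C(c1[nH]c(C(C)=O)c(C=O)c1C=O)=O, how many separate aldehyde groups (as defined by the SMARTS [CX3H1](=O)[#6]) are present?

3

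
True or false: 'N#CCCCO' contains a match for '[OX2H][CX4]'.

The pattern [OX2H][CX4] describes a hydroxyl oxygen bound to an sp3 (X4) carbon — an aliphatic alcohol.
The molecule carries a hydroxyl group (-OH), whose atoms satisfy every constraint of the query, so the pattern matches.

True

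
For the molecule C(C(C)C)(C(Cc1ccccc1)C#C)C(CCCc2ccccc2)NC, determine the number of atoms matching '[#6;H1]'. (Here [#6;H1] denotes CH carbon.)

15

The query [#6;H1] means: any carbon bearing exactly one hydrogen.
Check the 26 heavy atoms by environment: 4× C (H2) → no; 5× C (H1) → match; 2× c (aromatic, H0) → no; 10× c (aromatic, H1) → match; 1× C (H0) → no; 1× N (H1) → no; 3× C (H3) → no.
Summing the matching environments: 5 + 10 = 15 matching atoms.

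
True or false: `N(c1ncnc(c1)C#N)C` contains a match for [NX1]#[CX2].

True

The pattern [NX1]#[CX2] describes a nitrogen triple-bonded to a two-connected carbon — a nitrile.
The molecule carries a nitrile (-C#N), whose atoms satisfy every constraint of the query, so the pattern matches.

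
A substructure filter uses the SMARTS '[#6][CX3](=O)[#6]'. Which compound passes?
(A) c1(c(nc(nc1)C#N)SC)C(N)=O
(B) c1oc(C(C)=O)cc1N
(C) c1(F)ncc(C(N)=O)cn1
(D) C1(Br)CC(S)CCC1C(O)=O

B

[#6][CX3](=O)[#6] describes a carbonyl carbon (no H) flanked by two carbons (a ketone).
(A) has a primary amide (-C(=O)NH2) but one neighbour of the carbonyl carbon is N, not C.
(B) contains an acetyl/ketone group (-C(=O)CH3), which satisfies every atom and bond constraint.
(C) has a primary amide (-C(=O)NH2) but one neighbour of the carbonyl carbon is N, not C.
(D) has a carboxylic acid group (-C(=O)OH) but one neighbour of the carbonyl carbon is O, not C.
So the answer is (B).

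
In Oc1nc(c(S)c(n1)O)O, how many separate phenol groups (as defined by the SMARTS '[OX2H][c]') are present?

3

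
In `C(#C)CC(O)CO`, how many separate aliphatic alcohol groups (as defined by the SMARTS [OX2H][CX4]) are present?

2

[OX2H][CX4] is the SMARTS for an aliphatic alcohol: a hydroxyl oxygen bound to an sp3 (X4) carbon.
The molecule carries 2 separate instances of a hydroxyl group (-OH) meeting every constraint; each maps to a distinct set of atoms, giving 2 matches.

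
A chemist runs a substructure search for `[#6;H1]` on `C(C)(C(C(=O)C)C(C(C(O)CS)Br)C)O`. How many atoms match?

5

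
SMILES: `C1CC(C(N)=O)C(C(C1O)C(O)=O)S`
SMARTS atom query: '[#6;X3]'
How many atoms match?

2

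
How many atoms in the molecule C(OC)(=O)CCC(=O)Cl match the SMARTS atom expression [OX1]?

2

Check the 9 heavy atoms by environment: 3× C (X4) → no; 2× C (X3) → no; 2× O (X1) → match; 1× Cl (X1) → no; 1× O (X2) → no.
That gives 2 matching atoms.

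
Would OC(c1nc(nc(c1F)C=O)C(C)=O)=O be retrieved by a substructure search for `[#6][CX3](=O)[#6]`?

Yes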